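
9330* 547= 5103510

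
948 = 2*474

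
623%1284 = 623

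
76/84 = 19/21 = 0.90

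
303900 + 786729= 1090629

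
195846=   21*9326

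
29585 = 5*5917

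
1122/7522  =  561/3761= 0.15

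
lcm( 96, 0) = 0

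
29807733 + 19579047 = 49386780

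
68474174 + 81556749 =150030923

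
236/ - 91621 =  - 236/91621 =- 0.00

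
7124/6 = 3562/3=1187.33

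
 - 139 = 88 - 227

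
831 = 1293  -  462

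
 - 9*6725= - 60525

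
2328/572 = 582/143 = 4.07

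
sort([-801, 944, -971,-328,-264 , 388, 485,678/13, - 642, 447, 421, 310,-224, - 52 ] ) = [ - 971, - 801, - 642, -328, - 264, - 224,-52, 678/13, 310,388, 421,447, 485, 944]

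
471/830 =471/830 = 0.57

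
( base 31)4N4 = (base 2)1000111010001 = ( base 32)4EH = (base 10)4561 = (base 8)10721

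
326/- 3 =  - 326/3 = -108.67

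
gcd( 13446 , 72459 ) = 747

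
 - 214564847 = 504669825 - 719234672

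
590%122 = 102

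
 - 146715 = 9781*( - 15 ) 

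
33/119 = 33/119 = 0.28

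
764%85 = 84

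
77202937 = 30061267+47141670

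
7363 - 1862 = 5501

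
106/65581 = 106/65581 = 0.00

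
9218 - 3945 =5273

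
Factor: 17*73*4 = 2^2*17^1*73^1 = 4964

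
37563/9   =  4173 + 2/3  =  4173.67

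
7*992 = 6944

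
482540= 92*5245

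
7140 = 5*1428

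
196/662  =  98/331  =  0.30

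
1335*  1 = 1335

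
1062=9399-8337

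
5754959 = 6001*959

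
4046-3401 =645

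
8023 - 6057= 1966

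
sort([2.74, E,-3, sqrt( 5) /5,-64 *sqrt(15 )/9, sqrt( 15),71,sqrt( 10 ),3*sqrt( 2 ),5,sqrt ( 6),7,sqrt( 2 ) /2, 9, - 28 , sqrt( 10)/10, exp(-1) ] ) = [-28, - 64*sqrt( 15 )/9 , - 3,sqrt( 10 )/10,  exp(-1 ),sqrt(5 ) /5,sqrt( 2)/2,sqrt( 6), E, 2.74,sqrt( 10), sqrt ( 15 ), 3 *sqrt( 2), 5, 7, 9, 71] 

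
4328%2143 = 42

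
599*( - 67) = -40133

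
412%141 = 130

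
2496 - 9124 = - 6628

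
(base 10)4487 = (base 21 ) a3e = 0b1000110000111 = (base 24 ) 7IN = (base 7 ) 16040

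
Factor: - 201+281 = 80 = 2^4*5^1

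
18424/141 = 392/3 = 130.67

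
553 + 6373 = 6926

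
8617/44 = 195 + 37/44=195.84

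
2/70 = 1/35 = 0.03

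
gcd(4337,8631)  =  1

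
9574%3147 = 133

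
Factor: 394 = 2^1 * 197^1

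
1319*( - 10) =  - 13190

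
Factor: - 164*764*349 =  - 2^4*41^1*191^1*349^1 = - 43728304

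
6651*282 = 1875582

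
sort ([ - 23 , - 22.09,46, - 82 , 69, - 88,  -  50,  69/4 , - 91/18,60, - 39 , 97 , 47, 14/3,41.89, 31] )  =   [ - 88, - 82, - 50 , - 39, - 23 , - 22.09, - 91/18,14/3,69/4 , 31,41.89,46,47,  60, 69 , 97] 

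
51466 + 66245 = 117711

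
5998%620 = 418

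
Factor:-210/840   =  -2^(-2) = - 1/4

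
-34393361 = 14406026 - 48799387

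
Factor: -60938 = - 2^1*30469^1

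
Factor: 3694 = 2^1* 1847^1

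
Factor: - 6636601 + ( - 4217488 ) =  - 10854089 = - 10854089^1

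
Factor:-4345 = - 5^1*11^1*79^1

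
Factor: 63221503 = 23^1*103^1 * 26687^1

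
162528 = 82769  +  79759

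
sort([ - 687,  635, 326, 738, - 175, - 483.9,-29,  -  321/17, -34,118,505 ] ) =[- 687, - 483.9, - 175, - 34,-29, -321/17,118, 326, 505,635,738 ] 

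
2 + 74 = 76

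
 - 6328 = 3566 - 9894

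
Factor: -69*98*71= - 2^1*3^1*7^2*23^1*71^1= -  480102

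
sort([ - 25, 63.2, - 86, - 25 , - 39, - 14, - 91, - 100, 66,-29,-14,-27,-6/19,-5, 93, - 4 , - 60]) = [-100, - 91 ,  -  86 ,  -  60,-39,-29,-27,-25,-25, - 14, - 14, - 5,  -  4 , - 6/19,63.2, 66, 93 ]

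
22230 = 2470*9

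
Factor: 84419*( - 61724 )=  - 5210678356  =  - 2^2*13^1*29^1*41^1*71^1*1187^1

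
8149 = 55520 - 47371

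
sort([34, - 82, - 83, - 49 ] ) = [ - 83, - 82,-49,34 ]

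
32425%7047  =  4237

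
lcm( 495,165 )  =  495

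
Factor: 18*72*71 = 92016= 2^4*3^4*71^1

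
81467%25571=4754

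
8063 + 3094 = 11157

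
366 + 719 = 1085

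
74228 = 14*5302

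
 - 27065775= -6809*3975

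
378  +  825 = 1203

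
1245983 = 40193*31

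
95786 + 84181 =179967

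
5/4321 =5/4321 = 0.00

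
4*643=2572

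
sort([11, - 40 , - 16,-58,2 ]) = [ - 58 , - 40,-16,2,11 ]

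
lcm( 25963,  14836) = 103852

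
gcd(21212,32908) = 4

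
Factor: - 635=- 5^1 * 127^1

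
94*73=6862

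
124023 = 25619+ 98404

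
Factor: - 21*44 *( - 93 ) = 2^2*3^2*7^1* 11^1*31^1= 85932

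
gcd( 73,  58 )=1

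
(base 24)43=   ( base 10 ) 99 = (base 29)3c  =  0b1100011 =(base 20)4j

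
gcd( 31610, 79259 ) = 1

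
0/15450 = 0 = 0.00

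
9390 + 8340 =17730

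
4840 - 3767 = 1073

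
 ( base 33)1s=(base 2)111101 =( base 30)21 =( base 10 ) 61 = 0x3d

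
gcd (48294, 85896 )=18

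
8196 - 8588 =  - 392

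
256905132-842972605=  - 586067473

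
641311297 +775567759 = 1416879056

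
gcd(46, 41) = 1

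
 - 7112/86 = -83 + 13/43  =  - 82.70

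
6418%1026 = 262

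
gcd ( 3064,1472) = 8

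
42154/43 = 980  +  14/43=980.33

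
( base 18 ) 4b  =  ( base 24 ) 3b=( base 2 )1010011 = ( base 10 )83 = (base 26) 35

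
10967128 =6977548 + 3989580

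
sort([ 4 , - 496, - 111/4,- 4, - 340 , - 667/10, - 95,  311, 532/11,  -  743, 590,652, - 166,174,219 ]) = [ - 743, - 496, -340, - 166, - 95,-667/10,-111/4, - 4,4 , 532/11,174,219, 311,590,652 ]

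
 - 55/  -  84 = 55/84 = 0.65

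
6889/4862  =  6889/4862 = 1.42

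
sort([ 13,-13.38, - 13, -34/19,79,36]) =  [ - 13.38 ,  -  13, - 34/19,13 , 36,  79 ] 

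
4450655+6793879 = 11244534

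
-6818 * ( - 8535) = 58191630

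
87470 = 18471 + 68999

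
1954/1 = 1954 = 1954.00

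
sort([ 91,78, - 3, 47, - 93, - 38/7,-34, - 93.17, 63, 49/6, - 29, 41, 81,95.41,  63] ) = [-93.17, - 93,  -  34, -29 ,- 38/7, - 3, 49/6,41, 47,63, 63,78, 81,  91 , 95.41 ] 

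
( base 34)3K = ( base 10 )122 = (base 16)7a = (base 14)8a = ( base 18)6e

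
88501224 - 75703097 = 12798127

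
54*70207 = 3791178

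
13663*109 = 1489267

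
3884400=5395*720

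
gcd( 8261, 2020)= 1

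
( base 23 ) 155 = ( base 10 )649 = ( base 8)1211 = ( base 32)k9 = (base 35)IJ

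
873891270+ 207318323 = 1081209593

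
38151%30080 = 8071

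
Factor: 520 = 2^3*5^1*13^1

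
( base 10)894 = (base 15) 3E9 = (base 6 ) 4050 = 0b1101111110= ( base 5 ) 12034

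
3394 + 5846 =9240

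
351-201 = 150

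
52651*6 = 315906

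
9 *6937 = 62433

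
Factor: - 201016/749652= - 50254/187413=- 2^1*3^(-1)*179^( - 1)*349^ ( - 1) * 25127^1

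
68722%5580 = 1762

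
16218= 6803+9415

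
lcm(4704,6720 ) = 47040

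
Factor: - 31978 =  - 2^1*59^1* 271^1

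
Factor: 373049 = 373049^1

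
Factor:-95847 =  - 3^1*43^1*743^1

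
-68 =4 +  - 72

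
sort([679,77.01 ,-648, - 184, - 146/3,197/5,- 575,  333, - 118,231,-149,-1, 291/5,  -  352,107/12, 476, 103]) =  [ - 648, - 575, - 352, - 184, - 149, - 118, -146/3, - 1, 107/12, 197/5,291/5,77.01, 103,231, 333,476,679] 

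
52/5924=13/1481 = 0.01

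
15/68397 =5/22799 = 0.00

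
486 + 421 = 907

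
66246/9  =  22082/3 =7360.67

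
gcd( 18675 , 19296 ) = 9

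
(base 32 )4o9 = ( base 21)B11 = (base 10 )4873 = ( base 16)1309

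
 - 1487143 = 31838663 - 33325806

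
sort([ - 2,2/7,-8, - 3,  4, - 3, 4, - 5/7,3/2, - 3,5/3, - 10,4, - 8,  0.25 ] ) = [ - 10, - 8, - 8 , - 3 , - 3, - 3, - 2, - 5/7 , 0.25,2/7, 3/2, 5/3,4,4 , 4] 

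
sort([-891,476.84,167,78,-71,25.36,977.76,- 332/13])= [-891, - 71, -332/13,25.36,78,167,476.84,  977.76 ] 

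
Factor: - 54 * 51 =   -  2^1  *  3^4 * 17^1 =- 2754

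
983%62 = 53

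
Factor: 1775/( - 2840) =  - 2^ (  -  3) * 5^1 = - 5/8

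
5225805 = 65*80397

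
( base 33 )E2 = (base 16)1D0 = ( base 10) 464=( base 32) EG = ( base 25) ie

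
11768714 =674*17461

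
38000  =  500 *76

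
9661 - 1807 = 7854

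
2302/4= 1151/2  =  575.50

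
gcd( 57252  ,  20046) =78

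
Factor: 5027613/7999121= 3^1*13^(-1)*67^1  *  73^( - 1)*8429^( - 1)*25013^1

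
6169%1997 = 178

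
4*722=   2888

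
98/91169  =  98/91169 = 0.00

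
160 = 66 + 94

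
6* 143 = 858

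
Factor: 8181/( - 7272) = - 9/8 = - 2^( - 3 )*3^2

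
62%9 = 8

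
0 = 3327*0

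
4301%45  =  26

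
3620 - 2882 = 738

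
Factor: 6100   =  2^2*5^2 * 61^1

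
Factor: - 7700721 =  - 3^1*7^1* 366701^1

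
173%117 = 56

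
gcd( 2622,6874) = 2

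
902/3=902/3 = 300.67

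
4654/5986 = 2327/2993 = 0.78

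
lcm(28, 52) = 364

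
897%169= 52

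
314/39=8+ 2/39 = 8.05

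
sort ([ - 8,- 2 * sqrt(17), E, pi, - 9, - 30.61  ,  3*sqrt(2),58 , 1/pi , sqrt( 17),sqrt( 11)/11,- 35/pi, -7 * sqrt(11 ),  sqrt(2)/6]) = [-30.61, - 7*sqrt( 11), - 35/pi, - 9, - 2*sqrt (17), - 8,  sqrt (2)/6,  sqrt( 11)/11, 1/pi,E, pi,sqrt(17 ),3*sqrt(2 ),58]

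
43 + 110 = 153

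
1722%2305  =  1722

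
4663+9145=13808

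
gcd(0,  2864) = 2864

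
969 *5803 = 5623107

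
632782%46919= 22835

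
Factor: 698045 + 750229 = 1448274 = 2^1*3^1*281^1*859^1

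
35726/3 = 11908 + 2/3 = 11908.67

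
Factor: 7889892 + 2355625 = 10245517^1=10245517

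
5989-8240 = -2251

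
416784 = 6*69464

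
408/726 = 68/121 = 0.56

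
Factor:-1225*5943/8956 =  - 2^ ( - 2)*3^1*5^2*7^3*283^1*2239^( - 1) = - 7280175/8956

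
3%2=1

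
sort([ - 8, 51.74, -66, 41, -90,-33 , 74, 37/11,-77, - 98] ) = [ - 98, - 90, - 77,-66,-33 , - 8,37/11, 41,  51.74,74 ]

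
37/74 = 1/2 = 0.50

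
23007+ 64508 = 87515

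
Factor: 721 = 7^1*103^1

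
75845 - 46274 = 29571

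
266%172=94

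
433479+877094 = 1310573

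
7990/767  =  10+320/767 =10.42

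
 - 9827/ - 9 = 1091 + 8/9= 1091.89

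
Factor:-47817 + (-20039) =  - 67856 =- 2^4*4241^1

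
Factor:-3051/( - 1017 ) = 3^1 = 3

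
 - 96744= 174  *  ( - 556 ) 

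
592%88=64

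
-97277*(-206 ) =20039062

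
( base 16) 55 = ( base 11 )78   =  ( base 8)125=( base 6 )221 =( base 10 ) 85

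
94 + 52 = 146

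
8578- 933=7645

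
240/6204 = 20/517 = 0.04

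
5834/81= 5834/81 = 72.02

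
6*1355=8130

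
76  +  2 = 78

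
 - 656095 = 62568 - 718663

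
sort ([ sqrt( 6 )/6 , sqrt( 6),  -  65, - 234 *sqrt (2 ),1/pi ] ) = [ - 234 *sqrt(2) , - 65, 1/pi,  sqrt(6)/6 , sqrt( 6) ] 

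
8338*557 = 4644266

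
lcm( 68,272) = 272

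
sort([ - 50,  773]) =[ - 50,773 ]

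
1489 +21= 1510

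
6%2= 0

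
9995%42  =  41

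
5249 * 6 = 31494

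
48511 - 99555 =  -51044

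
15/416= 15/416 = 0.04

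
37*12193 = 451141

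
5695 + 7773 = 13468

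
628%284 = 60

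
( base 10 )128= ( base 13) 9b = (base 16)80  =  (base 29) 4C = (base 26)4o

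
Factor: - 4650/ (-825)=62/11 = 2^1 * 11^( - 1)*31^1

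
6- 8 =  - 2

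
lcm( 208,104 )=208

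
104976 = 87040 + 17936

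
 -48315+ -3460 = - 51775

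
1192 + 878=2070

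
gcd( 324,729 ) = 81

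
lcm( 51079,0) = 0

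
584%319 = 265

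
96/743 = 96/743 = 0.13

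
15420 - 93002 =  - 77582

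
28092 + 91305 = 119397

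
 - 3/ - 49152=1/16384 = 0.00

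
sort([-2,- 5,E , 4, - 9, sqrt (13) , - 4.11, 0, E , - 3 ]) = [ -9, - 5, - 4.11, - 3, - 2,  0,E,E,sqrt(13),  4 ]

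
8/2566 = 4/1283=0.00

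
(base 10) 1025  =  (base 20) 2b5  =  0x401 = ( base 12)715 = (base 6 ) 4425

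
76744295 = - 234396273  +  311140568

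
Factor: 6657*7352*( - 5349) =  - 2^3 * 3^2 * 7^1*317^1*919^1*1783^1 =- 261792170136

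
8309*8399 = 69787291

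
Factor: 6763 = 6763^1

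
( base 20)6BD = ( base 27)3GE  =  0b101001001001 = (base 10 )2633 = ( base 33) 2dq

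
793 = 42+751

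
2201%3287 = 2201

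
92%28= 8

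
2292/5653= 2292/5653  =  0.41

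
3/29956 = 3/29956= 0.00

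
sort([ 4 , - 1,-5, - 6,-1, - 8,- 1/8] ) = [ - 8, - 6, - 5, - 1, - 1, - 1/8,4 ] 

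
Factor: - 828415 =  - 5^1*7^1*23669^1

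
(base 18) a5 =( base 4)2321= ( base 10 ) 185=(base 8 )271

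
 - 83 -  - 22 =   -  61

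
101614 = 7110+94504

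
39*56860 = 2217540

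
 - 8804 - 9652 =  - 18456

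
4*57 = 228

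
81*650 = 52650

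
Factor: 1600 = 2^6 * 5^2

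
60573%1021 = 334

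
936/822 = 1 + 19/137 = 1.14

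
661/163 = 661/163 = 4.06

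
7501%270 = 211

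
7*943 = 6601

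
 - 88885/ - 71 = 1251 + 64/71 = 1251.90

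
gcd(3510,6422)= 26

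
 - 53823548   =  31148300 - 84971848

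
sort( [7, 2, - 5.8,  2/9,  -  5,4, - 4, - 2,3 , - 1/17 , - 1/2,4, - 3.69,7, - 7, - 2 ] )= [ - 7, - 5.8 , - 5, - 4, - 3.69, - 2, - 2, -1/2, - 1/17, 2/9 , 2,  3,4,  4,7, 7 ]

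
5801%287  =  61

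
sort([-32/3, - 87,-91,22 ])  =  [ -91, - 87,-32/3,22] 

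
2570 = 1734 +836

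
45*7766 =349470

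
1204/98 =86/7  =  12.29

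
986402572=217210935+769191637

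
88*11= 968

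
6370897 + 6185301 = 12556198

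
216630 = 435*498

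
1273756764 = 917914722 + 355842042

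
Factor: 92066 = 2^1*13^1*3541^1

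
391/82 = 391/82 = 4.77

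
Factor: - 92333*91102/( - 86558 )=4205860483/43279  =  11^1*41^1*101^1*113^ ( -1)*383^ ( - 1 )*92333^1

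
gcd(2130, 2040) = 30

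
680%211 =47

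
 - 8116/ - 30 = 270 + 8/15 = 270.53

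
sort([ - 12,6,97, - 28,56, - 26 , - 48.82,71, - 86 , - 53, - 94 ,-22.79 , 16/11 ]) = [-94,-86, - 53 , - 48.82,  -  28 , - 26, - 22.79, - 12,16/11,6,56,  71,97] 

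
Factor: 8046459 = 3^5*33113^1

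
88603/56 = 1582 + 11/56 =1582.20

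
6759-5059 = 1700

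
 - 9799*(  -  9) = 88191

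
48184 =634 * 76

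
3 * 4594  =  13782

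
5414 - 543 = 4871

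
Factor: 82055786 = 2^1*41027893^1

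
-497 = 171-668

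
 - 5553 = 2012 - 7565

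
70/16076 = 35/8038 = 0.00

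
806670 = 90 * 8963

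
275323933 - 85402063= 189921870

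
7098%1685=358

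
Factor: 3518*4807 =2^1*11^1*19^1*23^1*1759^1 = 16911026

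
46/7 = 6+4/7 = 6.57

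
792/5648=99/706= 0.14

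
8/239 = 8/239 = 0.03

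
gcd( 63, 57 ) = 3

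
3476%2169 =1307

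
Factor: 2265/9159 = 755/3053 = 5^1 *43^(-1 ) * 71^(-1 )*151^1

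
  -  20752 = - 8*2594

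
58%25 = 8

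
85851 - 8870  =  76981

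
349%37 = 16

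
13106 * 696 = 9121776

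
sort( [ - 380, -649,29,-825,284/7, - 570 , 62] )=[-825, - 649, - 570,-380 , 29, 284/7,62] 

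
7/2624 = 7/2624  =  0.00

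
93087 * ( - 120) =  - 11170440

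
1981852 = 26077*76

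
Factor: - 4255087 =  - 4255087^1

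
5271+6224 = 11495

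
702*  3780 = 2653560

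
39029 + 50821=89850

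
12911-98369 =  - 85458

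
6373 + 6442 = 12815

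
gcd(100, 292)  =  4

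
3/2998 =3/2998 = 0.00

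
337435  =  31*10885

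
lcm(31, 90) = 2790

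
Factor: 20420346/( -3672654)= - 3403391/612109 = - 612109^( - 1) * 3403391^1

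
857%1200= 857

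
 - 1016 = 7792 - 8808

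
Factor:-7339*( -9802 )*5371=2^1*13^2*29^1  *  41^2 * 131^1*179^1 =386372971738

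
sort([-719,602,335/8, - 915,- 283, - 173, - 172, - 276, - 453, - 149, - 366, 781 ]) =[ - 915, - 719  ,-453,  -  366,  -  283 , - 276,-173, - 172, - 149,335/8,602,781]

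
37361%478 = 77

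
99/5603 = 99/5603 = 0.02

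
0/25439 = 0 = 0.00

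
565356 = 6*94226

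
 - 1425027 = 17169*(-83 ) 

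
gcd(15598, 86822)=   2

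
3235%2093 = 1142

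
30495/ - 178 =  -  30495/178 = -171.32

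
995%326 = 17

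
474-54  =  420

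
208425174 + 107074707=315499881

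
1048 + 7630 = 8678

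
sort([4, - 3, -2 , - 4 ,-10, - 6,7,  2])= [ - 10,-6, - 4,-3, - 2,2,4,7] 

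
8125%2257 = 1354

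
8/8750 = 4/4375 = 0.00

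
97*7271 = 705287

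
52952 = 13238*4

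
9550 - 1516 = 8034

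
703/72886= 703/72886 = 0.01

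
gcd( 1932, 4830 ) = 966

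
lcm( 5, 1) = 5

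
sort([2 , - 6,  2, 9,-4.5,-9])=[  -  9 ,-6, - 4.5,  2,2 , 9 ] 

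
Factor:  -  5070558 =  - 2^1*3^1*691^1*1223^1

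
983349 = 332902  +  650447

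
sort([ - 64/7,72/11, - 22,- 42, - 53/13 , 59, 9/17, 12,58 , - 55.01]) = [ - 55.01, - 42, - 22,  -  64/7, - 53/13, 9/17,72/11,12, 58,59]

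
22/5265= 22/5265 =0.00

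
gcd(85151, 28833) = 1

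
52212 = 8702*6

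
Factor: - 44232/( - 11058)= 4 = 2^2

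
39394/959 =41 + 75/959 =41.08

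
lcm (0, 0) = 0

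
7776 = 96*81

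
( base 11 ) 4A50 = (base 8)14675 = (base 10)6589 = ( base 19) i4f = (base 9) 10031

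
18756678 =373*50286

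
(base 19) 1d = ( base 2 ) 100000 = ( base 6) 52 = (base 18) 1E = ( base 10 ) 32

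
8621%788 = 741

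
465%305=160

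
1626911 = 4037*403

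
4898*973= 4765754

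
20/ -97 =-1+ 77/97 = -0.21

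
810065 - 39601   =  770464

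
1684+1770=3454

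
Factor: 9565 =5^1 * 1913^1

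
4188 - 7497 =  - 3309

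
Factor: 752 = 2^4 * 47^1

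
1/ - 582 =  - 1+581/582 =- 0.00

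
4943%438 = 125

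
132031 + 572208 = 704239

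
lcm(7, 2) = 14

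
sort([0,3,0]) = [ 0  ,  0,3 ]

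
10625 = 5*2125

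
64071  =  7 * 9153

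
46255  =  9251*5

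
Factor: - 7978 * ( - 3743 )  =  2^1* 19^1*197^1*3989^1 = 29861654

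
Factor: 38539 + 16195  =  2^1*27367^1 = 54734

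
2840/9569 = 2840/9569 =0.30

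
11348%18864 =11348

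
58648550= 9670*6065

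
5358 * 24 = 128592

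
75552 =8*9444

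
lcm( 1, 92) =92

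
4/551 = 4/551 = 0.01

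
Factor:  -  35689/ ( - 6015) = 3^( - 1) * 5^( - 1)*89^1=   89/15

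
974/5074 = 487/2537  =  0.19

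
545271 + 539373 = 1084644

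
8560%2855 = 2850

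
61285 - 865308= - 804023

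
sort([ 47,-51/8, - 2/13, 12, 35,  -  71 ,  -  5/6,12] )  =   [-71, - 51/8,-5/6, - 2/13 , 12,12, 35,47]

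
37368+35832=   73200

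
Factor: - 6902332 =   -  2^2*1725583^1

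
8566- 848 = 7718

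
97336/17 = 5725 + 11/17  =  5725.65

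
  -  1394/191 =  - 8 + 134/191 =- 7.30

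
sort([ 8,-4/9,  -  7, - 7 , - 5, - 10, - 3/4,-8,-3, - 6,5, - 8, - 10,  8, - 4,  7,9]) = [ - 10, -10, - 8,  -  8,-7 ,  -  7, - 6, - 5, - 4, - 3, - 3/4, - 4/9, 5,7,8,8,9 ]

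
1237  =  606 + 631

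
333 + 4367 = 4700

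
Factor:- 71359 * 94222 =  - 6723587698 = - 2^1*47111^1*71359^1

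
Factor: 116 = 2^2*29^1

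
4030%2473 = 1557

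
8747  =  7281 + 1466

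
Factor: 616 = 2^3 *7^1*11^1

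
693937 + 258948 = 952885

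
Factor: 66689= 7^2*1361^1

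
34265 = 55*623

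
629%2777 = 629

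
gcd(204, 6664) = 68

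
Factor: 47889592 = 2^3*59^1*241^1*421^1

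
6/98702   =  3/49351 = 0.00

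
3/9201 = 1/3067 = 0.00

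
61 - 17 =44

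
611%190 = 41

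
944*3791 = 3578704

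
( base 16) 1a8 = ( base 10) 424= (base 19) 136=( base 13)268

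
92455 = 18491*5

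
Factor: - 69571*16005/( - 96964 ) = 2^( - 2 )* 3^1*5^1*7^ ( - 1)*11^1 * 29^1 * 97^1 * 2399^1 * 3463^( - 1) = 1113483855/96964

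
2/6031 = 2/6031 = 0.00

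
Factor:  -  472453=-37^1*113^2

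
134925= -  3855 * ( - 35 )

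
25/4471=25/4471 = 0.01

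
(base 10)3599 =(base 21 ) 838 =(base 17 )c7c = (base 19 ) 9I8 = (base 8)7017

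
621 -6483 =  - 5862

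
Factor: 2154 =2^1*3^1*359^1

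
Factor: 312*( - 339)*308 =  - 32576544 = - 2^5*3^2 * 7^1*11^1*13^1*113^1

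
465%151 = 12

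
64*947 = 60608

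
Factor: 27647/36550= 2^( - 1)*5^(  -  2)*17^( - 1)*43^( - 1 )*27647^1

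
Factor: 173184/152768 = 2^1 * 3^1 *7^ ( - 1 ) * 31^(- 1) * 41^1 = 246/217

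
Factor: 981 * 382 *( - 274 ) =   -  102679308 = -2^2*3^2*109^1*137^1*191^1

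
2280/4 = 570 = 570.00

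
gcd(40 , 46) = 2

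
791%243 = 62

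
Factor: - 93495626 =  - 2^1 * 7^3* 73^1*1867^1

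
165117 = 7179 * 23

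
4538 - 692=3846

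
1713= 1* 1713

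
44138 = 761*58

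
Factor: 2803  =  2803^1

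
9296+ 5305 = 14601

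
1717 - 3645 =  - 1928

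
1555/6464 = 1555/6464 =0.24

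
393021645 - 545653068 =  - 152631423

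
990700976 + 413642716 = 1404343692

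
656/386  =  328/193 =1.70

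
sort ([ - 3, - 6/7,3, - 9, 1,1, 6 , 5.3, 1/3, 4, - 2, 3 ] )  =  [ - 9, - 3,-2, - 6/7,1/3,1 , 1, 3, 3,4, 5.3, 6 ]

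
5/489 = 5/489= 0.01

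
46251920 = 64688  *715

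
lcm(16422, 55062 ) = 936054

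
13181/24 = 549 + 5/24 = 549.21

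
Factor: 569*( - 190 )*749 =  - 80974390 = -2^1*5^1*7^1*19^1*107^1*569^1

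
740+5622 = 6362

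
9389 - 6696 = 2693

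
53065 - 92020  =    -  38955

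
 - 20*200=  -4000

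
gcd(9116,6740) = 4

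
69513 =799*87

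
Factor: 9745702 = 2^1*271^1*17981^1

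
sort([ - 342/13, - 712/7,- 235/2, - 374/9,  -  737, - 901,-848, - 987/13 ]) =[ - 901, - 848, - 737,-235/2, - 712/7, - 987/13,- 374/9, - 342/13]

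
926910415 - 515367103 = 411543312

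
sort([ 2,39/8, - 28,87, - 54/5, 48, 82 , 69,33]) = [ - 28 ,- 54/5,2,39/8,33,48,69,82,87 ]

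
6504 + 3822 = 10326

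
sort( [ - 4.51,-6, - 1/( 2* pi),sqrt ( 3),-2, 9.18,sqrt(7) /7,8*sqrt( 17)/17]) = [ - 6, - 4.51, - 2 , -1/( 2 * pi),sqrt( 7 ) /7, sqrt( 3), 8*sqrt( 17)/17,9.18 ] 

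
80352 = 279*288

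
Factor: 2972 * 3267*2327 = 2^2*3^3*11^2* 13^1 * 179^1*743^1=22594062348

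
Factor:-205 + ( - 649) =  - 854 = - 2^1 * 7^1*61^1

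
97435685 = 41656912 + 55778773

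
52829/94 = 52829/94 = 562.01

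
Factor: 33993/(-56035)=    - 3^3*5^( - 1 )*7^( - 1 )*1259^1*1601^(  -  1)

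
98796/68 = 24699/17 = 1452.88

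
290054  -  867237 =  - 577183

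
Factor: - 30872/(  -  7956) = 2^1*3^( - 2) * 13^( - 1)*227^1 = 454/117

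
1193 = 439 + 754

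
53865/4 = 13466 + 1/4 = 13466.25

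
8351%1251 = 845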